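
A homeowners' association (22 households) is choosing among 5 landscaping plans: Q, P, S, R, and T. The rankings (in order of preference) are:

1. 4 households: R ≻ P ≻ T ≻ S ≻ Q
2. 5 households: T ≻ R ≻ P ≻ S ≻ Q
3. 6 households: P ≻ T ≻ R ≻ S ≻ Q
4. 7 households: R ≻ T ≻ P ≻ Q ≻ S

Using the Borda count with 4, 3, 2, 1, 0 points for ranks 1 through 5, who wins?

Q: 4·0 + 5·0 + 6·0 + 7·1 = 7
P: 4·3 + 5·2 + 6·4 + 7·2 = 60
S: 4·1 + 5·1 + 6·1 + 7·0 = 15
R: 4·4 + 5·3 + 6·2 + 7·4 = 71
T: 4·2 + 5·4 + 6·3 + 7·3 = 67
R has the highest Borda score (71).

R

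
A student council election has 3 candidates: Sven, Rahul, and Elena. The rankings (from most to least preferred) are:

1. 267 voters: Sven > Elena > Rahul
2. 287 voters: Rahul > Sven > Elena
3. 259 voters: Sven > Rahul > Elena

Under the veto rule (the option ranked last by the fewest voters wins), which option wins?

Sven

Last-place votes: Sven 0, Rahul 267, Elena 546.
Sven is ranked last by the fewest voters, so Sven wins.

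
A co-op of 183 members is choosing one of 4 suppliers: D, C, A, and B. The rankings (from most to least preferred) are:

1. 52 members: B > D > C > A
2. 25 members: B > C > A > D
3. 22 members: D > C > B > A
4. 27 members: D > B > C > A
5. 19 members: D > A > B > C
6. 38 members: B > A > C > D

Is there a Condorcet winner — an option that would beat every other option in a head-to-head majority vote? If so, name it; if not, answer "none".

B vs D: 115–68 for B.
B vs C: 161–22 for B.
B vs A: 164–19 for B.
B beats every other option head-to-head.

B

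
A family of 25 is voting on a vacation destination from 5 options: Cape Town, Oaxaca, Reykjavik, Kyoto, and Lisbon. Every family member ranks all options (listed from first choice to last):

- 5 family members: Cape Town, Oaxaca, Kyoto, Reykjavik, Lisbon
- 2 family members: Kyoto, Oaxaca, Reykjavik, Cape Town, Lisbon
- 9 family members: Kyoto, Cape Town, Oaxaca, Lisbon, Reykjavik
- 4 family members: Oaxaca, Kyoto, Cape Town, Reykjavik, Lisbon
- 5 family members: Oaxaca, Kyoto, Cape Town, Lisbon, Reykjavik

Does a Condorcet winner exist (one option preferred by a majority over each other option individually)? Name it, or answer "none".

none

Checking pairwise contests:
Kyoto beats Cape Town 20–5.
Cape Town beats Oaxaca 14–11.
Cape Town beats Reykjavik 23–2.
Oaxaca beats Kyoto 14–11.
Cape Town beats Lisbon 25–0.
Every option loses at least one head-to-head, so there is no Condorcet winner.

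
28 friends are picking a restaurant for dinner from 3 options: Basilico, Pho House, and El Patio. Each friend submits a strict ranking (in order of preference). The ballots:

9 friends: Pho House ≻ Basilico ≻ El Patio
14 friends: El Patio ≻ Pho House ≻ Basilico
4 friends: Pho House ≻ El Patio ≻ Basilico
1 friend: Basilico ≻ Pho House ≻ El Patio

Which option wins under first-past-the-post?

El Patio

First-place votes: Basilico 1, Pho House 13, El Patio 14.
El Patio has the most first-place votes.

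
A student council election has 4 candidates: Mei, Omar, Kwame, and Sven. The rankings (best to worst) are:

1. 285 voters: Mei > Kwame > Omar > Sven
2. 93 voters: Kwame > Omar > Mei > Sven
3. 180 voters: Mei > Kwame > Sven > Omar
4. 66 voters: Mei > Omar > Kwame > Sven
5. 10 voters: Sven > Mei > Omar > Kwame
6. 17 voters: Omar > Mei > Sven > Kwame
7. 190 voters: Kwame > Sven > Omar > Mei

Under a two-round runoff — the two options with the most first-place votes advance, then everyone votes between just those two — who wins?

Round 1 first-place votes: Mei 531, Omar 17, Kwame 283, Sven 10.
Mei and Kwame advance.
Runoff: Mei is preferred to Kwame by 558 voters; Kwame by 283.
Mei wins the runoff.

Mei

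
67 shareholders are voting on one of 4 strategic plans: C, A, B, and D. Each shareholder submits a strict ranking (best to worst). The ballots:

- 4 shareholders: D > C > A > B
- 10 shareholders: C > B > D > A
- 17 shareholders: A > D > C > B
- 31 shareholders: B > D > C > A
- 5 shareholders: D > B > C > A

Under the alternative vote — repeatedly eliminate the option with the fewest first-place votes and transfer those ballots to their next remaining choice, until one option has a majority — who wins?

Round 1: C 10, A 17, B 31, D 9. Eliminate D.
Round 2: C 14, A 17, B 36. B has a majority.

B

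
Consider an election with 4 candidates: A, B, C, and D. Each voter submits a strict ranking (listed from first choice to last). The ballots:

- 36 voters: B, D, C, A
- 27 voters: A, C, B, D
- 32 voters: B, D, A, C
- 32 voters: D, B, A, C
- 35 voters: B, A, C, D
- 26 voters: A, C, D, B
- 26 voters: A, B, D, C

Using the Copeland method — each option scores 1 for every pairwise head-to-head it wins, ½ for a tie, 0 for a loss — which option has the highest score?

A: beats C and D; loses to B → score 2.
B: beats A, C, and D → score 3.
C: loses to A, B, and D → score 0.
D: beats C; loses to A and B → score 1.
B has the best pairwise record.

B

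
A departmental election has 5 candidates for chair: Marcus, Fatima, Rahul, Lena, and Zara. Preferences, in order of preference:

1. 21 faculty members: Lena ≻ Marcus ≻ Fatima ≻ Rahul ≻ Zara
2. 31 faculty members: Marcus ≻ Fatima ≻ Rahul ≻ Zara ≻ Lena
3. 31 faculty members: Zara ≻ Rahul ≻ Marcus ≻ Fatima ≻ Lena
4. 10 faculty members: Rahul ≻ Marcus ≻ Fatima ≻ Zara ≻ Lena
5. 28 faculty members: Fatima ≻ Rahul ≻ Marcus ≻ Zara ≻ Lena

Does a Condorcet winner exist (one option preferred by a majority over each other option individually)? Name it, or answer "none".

Checking pairwise contests:
Rahul beats Marcus 69–52.
Marcus beats Fatima 93–28.
Fatima beats Rahul 80–41.
Marcus beats Lena 100–21.
Marcus beats Zara 90–31.
Every option loses at least one head-to-head, so there is no Condorcet winner.

none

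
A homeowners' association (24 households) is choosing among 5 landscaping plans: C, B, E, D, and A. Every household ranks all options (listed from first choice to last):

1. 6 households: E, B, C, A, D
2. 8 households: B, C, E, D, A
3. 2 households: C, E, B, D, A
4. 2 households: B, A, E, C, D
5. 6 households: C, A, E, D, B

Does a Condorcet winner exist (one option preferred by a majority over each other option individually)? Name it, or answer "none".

Checking pairwise contests:
B beats C 16–8.
E beats B 14–10.
C beats E 16–8.
C beats D 24–0.
C beats A 22–2.
Every option loses at least one head-to-head, so there is no Condorcet winner.

none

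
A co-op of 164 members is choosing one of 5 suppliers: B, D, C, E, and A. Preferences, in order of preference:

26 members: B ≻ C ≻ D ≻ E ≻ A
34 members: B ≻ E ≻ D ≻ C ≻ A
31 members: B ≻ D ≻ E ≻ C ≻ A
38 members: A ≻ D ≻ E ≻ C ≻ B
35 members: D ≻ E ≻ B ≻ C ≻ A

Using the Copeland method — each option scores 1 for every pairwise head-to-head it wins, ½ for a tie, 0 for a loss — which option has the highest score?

B

B: beats D, C, E, and A → score 4.
D: beats C, E, and A; loses to B → score 3.
C: beats A; loses to B, D, and E → score 1.
E: beats C and A; loses to B and D → score 2.
A: loses to B, D, C, and E → score 0.
B has the best pairwise record.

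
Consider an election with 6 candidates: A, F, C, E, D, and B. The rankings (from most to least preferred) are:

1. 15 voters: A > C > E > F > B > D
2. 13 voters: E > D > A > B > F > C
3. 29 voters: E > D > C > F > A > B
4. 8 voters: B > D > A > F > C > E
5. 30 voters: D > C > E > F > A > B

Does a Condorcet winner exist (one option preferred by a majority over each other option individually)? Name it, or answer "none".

none

Checking pairwise contests:
F beats A 59–36.
C beats F 74–21.
D beats C 80–15.
C beats E 53–42.
E beats D 57–38.
A beats B 87–8.
Every option loses at least one head-to-head, so there is no Condorcet winner.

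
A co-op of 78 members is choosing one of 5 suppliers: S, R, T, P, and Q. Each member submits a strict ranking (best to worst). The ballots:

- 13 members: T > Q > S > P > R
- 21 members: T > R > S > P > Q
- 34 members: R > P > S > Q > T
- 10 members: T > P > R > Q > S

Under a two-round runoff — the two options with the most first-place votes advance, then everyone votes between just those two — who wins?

Round 1 first-place votes: S 0, R 34, T 44, P 0, Q 0.
T and R advance.
Runoff: T is preferred to R by 44 voters; R by 34.
T wins the runoff.

T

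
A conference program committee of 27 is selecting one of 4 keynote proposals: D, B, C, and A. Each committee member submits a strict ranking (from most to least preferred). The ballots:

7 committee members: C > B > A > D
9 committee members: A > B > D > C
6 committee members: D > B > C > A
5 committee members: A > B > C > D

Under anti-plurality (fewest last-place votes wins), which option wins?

B

Last-place votes: D 12, B 0, C 9, A 6.
B is ranked last by the fewest voters, so B wins.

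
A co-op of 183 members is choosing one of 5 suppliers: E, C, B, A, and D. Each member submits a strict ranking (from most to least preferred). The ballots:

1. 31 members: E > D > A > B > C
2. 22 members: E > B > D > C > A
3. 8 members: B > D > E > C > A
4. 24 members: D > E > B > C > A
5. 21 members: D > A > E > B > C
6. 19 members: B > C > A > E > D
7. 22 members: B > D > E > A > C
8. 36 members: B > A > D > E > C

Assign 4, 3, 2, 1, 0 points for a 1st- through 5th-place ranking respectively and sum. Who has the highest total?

E: 31·4 + 22·4 + 8·2 + 24·3 + 21·2 + 19·1 + 22·2 + 36·1 = 441
C: 31·0 + 22·1 + 8·1 + 24·1 + 21·0 + 19·3 + 22·0 + 36·0 = 111
B: 31·1 + 22·3 + 8·4 + 24·2 + 21·1 + 19·4 + 22·4 + 36·4 = 506
A: 31·2 + 22·0 + 8·0 + 24·0 + 21·3 + 19·2 + 22·1 + 36·3 = 293
D: 31·3 + 22·2 + 8·3 + 24·4 + 21·4 + 19·0 + 22·3 + 36·2 = 479
B has the highest Borda score (506).

B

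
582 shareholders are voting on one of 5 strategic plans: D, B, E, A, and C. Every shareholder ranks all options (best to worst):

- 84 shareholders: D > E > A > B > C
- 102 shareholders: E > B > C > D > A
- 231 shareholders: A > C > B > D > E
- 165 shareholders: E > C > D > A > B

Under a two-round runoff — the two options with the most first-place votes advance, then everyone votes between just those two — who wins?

Round 1 first-place votes: D 84, B 0, E 267, A 231, C 0.
E and A advance.
Runoff: E is preferred to A by 351 voters; A by 231.
E wins the runoff.

E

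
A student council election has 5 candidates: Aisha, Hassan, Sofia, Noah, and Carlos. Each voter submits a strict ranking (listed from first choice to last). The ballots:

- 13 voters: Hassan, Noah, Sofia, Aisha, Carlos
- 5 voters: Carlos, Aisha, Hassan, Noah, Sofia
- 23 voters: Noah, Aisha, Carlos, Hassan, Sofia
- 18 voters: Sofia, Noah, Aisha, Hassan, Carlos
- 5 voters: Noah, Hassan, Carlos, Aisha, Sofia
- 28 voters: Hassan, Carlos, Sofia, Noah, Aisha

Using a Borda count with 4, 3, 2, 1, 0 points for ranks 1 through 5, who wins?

Aisha: 13·1 + 5·3 + 23·3 + 18·2 + 5·1 + 28·0 = 138
Hassan: 13·4 + 5·2 + 23·1 + 18·1 + 5·3 + 28·4 = 230
Sofia: 13·2 + 5·0 + 23·0 + 18·4 + 5·0 + 28·2 = 154
Noah: 13·3 + 5·1 + 23·4 + 18·3 + 5·4 + 28·1 = 238
Carlos: 13·0 + 5·4 + 23·2 + 18·0 + 5·2 + 28·3 = 160
Noah has the highest Borda score (238).

Noah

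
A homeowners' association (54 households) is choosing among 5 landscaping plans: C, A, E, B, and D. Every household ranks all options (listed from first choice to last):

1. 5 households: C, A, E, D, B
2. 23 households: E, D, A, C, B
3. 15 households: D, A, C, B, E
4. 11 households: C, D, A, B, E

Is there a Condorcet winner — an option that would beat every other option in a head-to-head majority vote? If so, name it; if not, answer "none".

Checking pairwise contests:
A beats C 38–16.
D beats A 49–5.
C beats E 31–23.
C beats B 54–0.
E beats D 28–26.
Every option loses at least one head-to-head, so there is no Condorcet winner.

none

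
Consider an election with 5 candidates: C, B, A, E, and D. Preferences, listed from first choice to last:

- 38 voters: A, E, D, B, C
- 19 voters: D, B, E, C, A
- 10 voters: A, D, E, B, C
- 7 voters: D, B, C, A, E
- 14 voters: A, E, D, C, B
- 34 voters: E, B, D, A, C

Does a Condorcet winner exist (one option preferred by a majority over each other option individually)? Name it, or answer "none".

A

A vs C: 96–26 for A.
A vs B: 62–60 for A.
A vs E: 69–53 for A.
A vs D: 62–60 for A.
A beats every other option head-to-head.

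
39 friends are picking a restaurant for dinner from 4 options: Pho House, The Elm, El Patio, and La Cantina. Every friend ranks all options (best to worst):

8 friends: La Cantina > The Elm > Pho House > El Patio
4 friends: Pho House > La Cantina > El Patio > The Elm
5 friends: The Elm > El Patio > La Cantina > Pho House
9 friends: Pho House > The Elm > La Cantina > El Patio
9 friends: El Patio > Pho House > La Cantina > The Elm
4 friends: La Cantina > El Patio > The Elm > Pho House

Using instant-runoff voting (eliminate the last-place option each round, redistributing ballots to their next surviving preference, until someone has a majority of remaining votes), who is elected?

Round 1: Pho House 13, The Elm 5, El Patio 9, La Cantina 12. Eliminate The Elm.
Round 2: Pho House 13, El Patio 14, La Cantina 12. Eliminate La Cantina.
Round 3: Pho House 21, El Patio 18. Pho House has a majority.

Pho House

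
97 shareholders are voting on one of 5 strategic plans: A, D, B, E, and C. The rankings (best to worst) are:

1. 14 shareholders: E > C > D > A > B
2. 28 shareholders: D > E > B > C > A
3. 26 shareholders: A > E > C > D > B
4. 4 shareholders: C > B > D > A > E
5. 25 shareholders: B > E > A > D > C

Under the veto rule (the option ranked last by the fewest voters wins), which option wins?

Last-place votes: A 28, D 0, B 40, E 4, C 25.
D is ranked last by the fewest voters, so D wins.

D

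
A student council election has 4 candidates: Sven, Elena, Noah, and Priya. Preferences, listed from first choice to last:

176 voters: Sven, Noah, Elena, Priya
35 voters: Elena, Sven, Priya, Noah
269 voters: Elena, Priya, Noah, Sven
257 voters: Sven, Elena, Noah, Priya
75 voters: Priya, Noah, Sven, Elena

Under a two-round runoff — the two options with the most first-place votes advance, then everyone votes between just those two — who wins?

Round 1 first-place votes: Sven 433, Elena 304, Noah 0, Priya 75.
Sven and Elena advance.
Runoff: Sven is preferred to Elena by 508 voters; Elena by 304.
Sven wins the runoff.

Sven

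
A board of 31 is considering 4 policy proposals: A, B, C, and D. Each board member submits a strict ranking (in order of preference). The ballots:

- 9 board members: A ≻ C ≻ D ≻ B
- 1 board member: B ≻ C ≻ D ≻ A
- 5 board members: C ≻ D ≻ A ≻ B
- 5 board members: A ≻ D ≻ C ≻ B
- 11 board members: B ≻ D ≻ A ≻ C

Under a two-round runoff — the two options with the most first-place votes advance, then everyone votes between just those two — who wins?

A

Round 1 first-place votes: A 14, B 12, C 5, D 0.
A and B advance.
Runoff: A is preferred to B by 19 voters; B by 12.
A wins the runoff.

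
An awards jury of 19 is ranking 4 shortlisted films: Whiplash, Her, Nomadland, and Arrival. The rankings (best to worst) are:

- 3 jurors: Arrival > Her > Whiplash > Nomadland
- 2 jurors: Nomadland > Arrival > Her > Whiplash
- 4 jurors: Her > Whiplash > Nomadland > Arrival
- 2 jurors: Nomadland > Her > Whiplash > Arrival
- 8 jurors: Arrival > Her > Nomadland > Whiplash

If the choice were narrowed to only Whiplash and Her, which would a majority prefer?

Voters preferring Whiplash to Her: 0; preferring Her to Whiplash: 19.
Her wins the head-to-head.

Her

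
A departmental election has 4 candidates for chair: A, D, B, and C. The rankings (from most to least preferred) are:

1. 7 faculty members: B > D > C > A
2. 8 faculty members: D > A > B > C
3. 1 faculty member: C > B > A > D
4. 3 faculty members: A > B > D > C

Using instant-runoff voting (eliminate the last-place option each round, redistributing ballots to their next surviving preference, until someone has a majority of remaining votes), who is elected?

B

Round 1: A 3, D 8, B 7, C 1. Eliminate C.
Round 2: A 3, D 8, B 8. Eliminate A.
Round 3: D 8, B 11. B has a majority.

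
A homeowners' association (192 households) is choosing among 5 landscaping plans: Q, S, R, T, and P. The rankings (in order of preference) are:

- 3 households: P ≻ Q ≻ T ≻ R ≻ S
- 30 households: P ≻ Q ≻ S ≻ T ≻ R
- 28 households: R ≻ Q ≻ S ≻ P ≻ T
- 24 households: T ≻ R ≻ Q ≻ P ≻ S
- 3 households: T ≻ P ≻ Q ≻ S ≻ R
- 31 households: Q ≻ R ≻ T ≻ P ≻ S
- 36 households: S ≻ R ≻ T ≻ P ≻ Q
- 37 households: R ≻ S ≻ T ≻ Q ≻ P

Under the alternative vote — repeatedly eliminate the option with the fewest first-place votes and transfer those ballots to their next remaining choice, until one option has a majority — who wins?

R

Round 1: Q 31, S 36, R 65, T 27, P 33. Eliminate T.
Round 2: Q 31, S 36, R 89, P 36. Eliminate Q.
Round 3: S 36, R 120, P 36. R has a majority.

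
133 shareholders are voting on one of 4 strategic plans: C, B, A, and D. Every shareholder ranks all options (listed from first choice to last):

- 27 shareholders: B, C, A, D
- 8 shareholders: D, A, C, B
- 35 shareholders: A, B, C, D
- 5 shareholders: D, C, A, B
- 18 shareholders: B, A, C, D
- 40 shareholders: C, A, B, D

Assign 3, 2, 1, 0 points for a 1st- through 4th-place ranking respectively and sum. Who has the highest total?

C: 27·2 + 8·1 + 35·1 + 5·2 + 18·1 + 40·3 = 245
B: 27·3 + 8·0 + 35·2 + 5·0 + 18·3 + 40·1 = 245
A: 27·1 + 8·2 + 35·3 + 5·1 + 18·2 + 40·2 = 269
D: 27·0 + 8·3 + 35·0 + 5·3 + 18·0 + 40·0 = 39
A has the highest Borda score (269).

A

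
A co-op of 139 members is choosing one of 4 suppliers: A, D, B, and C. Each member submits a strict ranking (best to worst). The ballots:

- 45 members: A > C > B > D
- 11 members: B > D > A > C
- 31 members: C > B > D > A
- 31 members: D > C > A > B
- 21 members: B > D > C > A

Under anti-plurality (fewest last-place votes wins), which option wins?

Last-place votes: A 52, D 45, B 31, C 11.
C is ranked last by the fewest voters, so C wins.

C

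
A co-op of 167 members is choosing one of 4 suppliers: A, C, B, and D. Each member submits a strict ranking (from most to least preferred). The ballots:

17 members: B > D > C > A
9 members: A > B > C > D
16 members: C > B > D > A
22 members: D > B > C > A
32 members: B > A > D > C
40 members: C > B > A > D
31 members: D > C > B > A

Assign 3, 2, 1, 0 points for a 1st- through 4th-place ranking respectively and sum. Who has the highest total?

A: 17·0 + 9·3 + 16·0 + 22·0 + 32·2 + 40·1 + 31·0 = 131
C: 17·1 + 9·1 + 16·3 + 22·1 + 32·0 + 40·3 + 31·2 = 278
B: 17·3 + 9·2 + 16·2 + 22·2 + 32·3 + 40·2 + 31·1 = 352
D: 17·2 + 9·0 + 16·1 + 22·3 + 32·1 + 40·0 + 31·3 = 241
B has the highest Borda score (352).

B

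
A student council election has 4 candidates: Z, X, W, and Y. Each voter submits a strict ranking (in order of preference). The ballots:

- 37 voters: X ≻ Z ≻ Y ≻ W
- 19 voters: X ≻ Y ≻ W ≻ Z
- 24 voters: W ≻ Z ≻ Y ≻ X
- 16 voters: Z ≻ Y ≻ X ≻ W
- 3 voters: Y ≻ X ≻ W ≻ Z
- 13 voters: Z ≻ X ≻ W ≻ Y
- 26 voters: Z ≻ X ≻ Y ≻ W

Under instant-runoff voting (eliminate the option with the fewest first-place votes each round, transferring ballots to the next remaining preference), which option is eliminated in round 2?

W

Round 1: Z 55, X 56, W 24, Y 3. Eliminate Y.
Round 2: Z 55, X 59, W 24. Eliminate W.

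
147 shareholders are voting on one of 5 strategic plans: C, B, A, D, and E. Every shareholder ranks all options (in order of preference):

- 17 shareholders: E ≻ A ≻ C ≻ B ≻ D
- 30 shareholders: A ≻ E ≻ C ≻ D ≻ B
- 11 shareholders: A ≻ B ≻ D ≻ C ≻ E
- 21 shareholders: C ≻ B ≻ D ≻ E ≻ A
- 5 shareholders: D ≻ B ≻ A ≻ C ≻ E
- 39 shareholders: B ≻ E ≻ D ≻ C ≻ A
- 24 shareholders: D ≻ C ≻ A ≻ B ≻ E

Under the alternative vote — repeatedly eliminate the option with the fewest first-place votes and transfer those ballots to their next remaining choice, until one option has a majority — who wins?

Round 1: C 21, B 39, A 41, D 29, E 17. Eliminate E.
Round 2: C 21, B 39, A 58, D 29. Eliminate C.
Round 3: B 60, A 58, D 29. Eliminate D.
Round 4: B 65, A 82. A has a majority.

A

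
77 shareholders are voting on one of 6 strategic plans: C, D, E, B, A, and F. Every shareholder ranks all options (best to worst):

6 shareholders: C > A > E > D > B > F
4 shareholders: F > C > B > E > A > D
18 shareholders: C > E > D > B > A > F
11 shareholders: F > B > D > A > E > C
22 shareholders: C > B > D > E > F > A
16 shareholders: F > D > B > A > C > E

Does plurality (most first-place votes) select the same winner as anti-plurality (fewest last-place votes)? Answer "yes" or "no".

no

Plurality — first-place votes: C 46, D 0, E 0, B 0, A 0, F 31. Winner: C.
Anti-plurality — last-place votes: C 11, D 4, E 16, B 0, A 22, F 24. Winner: B.
The two methods disagree.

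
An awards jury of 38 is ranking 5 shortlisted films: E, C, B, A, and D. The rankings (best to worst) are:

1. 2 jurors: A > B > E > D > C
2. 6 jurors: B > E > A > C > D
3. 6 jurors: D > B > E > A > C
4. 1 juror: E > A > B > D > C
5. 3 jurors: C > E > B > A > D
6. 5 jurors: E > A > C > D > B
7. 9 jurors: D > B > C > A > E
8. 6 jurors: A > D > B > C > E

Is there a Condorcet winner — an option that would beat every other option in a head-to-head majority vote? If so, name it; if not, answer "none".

Checking pairwise contests:
B beats E 29–9.
E beats C 20–18.
D beats B 26–12.
E beats A 21–17.
A beats D 23–15.
Every option loses at least one head-to-head, so there is no Condorcet winner.

none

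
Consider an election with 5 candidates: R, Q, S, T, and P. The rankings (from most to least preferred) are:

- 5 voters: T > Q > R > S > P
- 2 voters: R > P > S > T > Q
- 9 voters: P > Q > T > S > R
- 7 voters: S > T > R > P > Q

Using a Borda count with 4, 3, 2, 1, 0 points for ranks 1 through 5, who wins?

R: 5·2 + 2·4 + 9·0 + 7·2 = 32
Q: 5·3 + 2·0 + 9·3 + 7·0 = 42
S: 5·1 + 2·2 + 9·1 + 7·4 = 46
T: 5·4 + 2·1 + 9·2 + 7·3 = 61
P: 5·0 + 2·3 + 9·4 + 7·1 = 49
T has the highest Borda score (61).

T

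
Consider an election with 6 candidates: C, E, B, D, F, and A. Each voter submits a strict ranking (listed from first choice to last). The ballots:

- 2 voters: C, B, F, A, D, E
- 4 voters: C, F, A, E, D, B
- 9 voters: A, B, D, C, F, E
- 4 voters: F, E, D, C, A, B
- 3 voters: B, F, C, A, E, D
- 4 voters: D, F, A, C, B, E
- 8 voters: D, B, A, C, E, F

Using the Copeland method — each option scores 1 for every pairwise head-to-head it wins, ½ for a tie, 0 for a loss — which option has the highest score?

A

C: beats E and F; loses to B, D, and A → score 2.
E: loses to C, B, D, F, and A → score 0.
B: beats C, E, and F; loses to D and A → score 3.
D: beats C, E, B, and F; loses to A → score 4.
F: beats E; ties A; loses to C, B, and D → score 1.5.
A: beats C, E, B, and D; ties F → score 4.5.
A has the best pairwise record.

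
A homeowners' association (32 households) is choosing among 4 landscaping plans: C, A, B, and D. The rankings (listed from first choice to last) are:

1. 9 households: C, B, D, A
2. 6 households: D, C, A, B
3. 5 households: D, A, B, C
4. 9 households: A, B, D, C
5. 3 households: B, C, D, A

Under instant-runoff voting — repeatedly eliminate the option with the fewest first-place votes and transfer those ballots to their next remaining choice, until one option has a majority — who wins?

Round 1: C 9, A 9, B 3, D 11. Eliminate B.
Round 2: C 12, A 9, D 11. Eliminate A.
Round 3: C 12, D 20. D has a majority.

D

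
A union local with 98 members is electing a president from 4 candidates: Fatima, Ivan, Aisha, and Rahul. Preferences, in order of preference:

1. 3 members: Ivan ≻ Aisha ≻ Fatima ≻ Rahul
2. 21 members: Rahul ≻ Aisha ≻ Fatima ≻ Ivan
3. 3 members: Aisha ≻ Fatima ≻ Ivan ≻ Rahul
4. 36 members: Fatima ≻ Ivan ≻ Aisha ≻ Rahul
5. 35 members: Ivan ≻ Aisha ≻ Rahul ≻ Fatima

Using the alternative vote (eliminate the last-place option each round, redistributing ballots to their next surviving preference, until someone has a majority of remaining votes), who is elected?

Round 1: Fatima 36, Ivan 38, Aisha 3, Rahul 21. Eliminate Aisha.
Round 2: Fatima 39, Ivan 38, Rahul 21. Eliminate Rahul.
Round 3: Fatima 60, Ivan 38. Fatima has a majority.

Fatima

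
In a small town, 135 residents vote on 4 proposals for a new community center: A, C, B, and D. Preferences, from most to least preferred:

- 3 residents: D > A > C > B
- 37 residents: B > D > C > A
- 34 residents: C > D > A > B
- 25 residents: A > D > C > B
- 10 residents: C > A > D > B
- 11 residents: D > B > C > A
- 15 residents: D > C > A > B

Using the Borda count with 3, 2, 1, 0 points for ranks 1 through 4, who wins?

A: 3·2 + 37·0 + 34·1 + 25·3 + 10·2 + 11·0 + 15·1 = 150
C: 3·1 + 37·1 + 34·3 + 25·1 + 10·3 + 11·1 + 15·2 = 238
B: 3·0 + 37·3 + 34·0 + 25·0 + 10·0 + 11·2 + 15·0 = 133
D: 3·3 + 37·2 + 34·2 + 25·2 + 10·1 + 11·3 + 15·3 = 289
D has the highest Borda score (289).

D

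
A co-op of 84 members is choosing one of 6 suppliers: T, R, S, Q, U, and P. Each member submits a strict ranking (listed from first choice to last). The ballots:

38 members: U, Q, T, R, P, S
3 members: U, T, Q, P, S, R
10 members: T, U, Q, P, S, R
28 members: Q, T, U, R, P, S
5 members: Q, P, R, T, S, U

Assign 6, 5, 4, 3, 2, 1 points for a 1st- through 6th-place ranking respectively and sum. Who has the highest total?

T: 38·4 + 3·5 + 10·6 + 28·5 + 5·3 = 382
R: 38·3 + 3·1 + 10·1 + 28·3 + 5·4 = 231
S: 38·1 + 3·2 + 10·2 + 28·1 + 5·2 = 102
Q: 38·5 + 3·4 + 10·4 + 28·6 + 5·6 = 440
U: 38·6 + 3·6 + 10·5 + 28·4 + 5·1 = 413
P: 38·2 + 3·3 + 10·3 + 28·2 + 5·5 = 196
Q has the highest Borda score (440).

Q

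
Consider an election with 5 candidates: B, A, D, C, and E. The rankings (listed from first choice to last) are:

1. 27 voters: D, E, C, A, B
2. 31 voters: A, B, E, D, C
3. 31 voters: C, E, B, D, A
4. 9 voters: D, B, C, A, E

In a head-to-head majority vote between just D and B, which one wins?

B

Voters preferring D to B: 36; preferring B to D: 62.
B wins the head-to-head.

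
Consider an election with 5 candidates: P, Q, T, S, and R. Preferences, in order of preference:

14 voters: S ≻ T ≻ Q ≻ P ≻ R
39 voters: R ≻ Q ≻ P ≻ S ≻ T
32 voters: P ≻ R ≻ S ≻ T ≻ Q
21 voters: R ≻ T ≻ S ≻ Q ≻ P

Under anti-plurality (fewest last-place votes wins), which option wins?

Last-place votes: P 21, Q 32, T 39, S 0, R 14.
S is ranked last by the fewest voters, so S wins.

S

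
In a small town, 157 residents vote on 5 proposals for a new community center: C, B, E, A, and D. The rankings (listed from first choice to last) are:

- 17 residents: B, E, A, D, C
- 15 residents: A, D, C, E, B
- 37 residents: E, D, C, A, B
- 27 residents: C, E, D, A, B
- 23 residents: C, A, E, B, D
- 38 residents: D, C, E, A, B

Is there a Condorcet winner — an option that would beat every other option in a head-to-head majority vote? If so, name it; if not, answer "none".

Checking pairwise contests:
D beats C 107–50.
C beats B 140–17.
C beats E 103–54.
C beats A 125–32.
E beats D 104–53.
Every option loses at least one head-to-head, so there is no Condorcet winner.

none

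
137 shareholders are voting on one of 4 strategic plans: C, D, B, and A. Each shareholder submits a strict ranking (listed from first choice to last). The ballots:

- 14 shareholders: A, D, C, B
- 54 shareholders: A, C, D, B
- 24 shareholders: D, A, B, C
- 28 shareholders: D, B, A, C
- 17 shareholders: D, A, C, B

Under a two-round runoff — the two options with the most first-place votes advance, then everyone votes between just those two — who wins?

D

Round 1 first-place votes: C 0, D 69, B 0, A 68.
D and A advance.
Runoff: D is preferred to A by 69 voters; A by 68.
D wins the runoff.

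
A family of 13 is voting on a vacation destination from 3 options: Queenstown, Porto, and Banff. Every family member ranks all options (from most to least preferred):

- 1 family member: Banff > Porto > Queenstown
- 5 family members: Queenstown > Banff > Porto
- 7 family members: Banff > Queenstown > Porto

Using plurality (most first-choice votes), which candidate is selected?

Banff

First-place votes: Queenstown 5, Porto 0, Banff 8.
Banff has the most first-place votes.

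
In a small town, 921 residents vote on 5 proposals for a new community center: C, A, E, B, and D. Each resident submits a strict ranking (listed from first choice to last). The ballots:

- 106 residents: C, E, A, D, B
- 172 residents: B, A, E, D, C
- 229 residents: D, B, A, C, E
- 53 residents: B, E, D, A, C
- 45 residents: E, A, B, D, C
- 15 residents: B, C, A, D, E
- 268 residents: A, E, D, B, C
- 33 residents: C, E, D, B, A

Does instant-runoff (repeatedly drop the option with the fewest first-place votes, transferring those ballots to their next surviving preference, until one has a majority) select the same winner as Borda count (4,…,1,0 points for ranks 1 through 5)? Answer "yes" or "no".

yes

Instant-runoff — R1 C 139, A 268, E 45, B 240, D 229 (E out); R2 C 139, A 313, B 240, D 229 (C out); R3 A 419, B 240, D 262 (B out); R4 A 606, D 315 (A winner). Winner: A.
Borda — scores: C 830, A 2476, E 1904, B 2038, D 1962. Winner: A.
The two methods agree.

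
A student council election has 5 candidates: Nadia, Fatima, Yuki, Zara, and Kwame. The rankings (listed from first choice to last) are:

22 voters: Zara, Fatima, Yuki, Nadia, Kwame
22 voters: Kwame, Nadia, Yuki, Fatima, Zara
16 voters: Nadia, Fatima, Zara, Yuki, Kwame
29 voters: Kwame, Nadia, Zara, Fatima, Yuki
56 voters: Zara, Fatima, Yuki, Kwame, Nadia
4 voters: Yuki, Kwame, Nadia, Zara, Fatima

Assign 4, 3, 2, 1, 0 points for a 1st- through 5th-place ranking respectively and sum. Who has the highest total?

Zara

Nadia: 22·1 + 22·3 + 16·4 + 29·3 + 56·0 + 4·2 = 247
Fatima: 22·3 + 22·1 + 16·3 + 29·1 + 56·3 + 4·0 = 333
Yuki: 22·2 + 22·2 + 16·1 + 29·0 + 56·2 + 4·4 = 232
Zara: 22·4 + 22·0 + 16·2 + 29·2 + 56·4 + 4·1 = 406
Kwame: 22·0 + 22·4 + 16·0 + 29·4 + 56·1 + 4·3 = 272
Zara has the highest Borda score (406).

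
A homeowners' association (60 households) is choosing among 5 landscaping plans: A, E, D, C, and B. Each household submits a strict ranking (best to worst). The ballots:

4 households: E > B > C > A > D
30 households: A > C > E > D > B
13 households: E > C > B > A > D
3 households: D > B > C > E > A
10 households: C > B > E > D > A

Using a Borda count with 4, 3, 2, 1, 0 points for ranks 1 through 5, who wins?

C

A: 4·1 + 30·4 + 13·1 + 3·0 + 10·0 = 137
E: 4·4 + 30·2 + 13·4 + 3·1 + 10·2 = 151
D: 4·0 + 30·1 + 13·0 + 3·4 + 10·1 = 52
C: 4·2 + 30·3 + 13·3 + 3·2 + 10·4 = 183
B: 4·3 + 30·0 + 13·2 + 3·3 + 10·3 = 77
C has the highest Borda score (183).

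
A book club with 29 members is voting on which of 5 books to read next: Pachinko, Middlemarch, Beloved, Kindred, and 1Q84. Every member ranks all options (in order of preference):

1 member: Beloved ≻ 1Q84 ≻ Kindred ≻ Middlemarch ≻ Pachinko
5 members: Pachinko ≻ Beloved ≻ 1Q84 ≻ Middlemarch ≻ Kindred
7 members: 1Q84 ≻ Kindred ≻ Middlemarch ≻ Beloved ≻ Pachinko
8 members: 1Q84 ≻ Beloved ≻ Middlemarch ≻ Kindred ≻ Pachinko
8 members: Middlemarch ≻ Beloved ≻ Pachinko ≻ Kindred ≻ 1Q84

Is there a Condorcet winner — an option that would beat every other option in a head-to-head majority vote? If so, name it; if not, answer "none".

1Q84 vs Pachinko: 16–13 for 1Q84.
1Q84 vs Middlemarch: 21–8 for 1Q84.
1Q84 vs Beloved: 15–14 for 1Q84.
1Q84 vs Kindred: 21–8 for 1Q84.
1Q84 beats every other option head-to-head.

1Q84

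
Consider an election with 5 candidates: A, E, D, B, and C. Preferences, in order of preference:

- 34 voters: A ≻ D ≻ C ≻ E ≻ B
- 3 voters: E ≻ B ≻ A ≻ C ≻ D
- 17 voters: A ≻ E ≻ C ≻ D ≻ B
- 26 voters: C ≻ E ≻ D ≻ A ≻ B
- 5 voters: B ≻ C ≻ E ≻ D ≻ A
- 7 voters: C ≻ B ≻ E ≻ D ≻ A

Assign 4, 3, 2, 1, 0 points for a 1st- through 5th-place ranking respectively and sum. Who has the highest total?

C

A: 34·4 + 3·2 + 17·4 + 26·1 + 5·0 + 7·0 = 236
E: 34·1 + 3·4 + 17·3 + 26·3 + 5·2 + 7·2 = 199
D: 34·3 + 3·0 + 17·1 + 26·2 + 5·1 + 7·1 = 183
B: 34·0 + 3·3 + 17·0 + 26·0 + 5·4 + 7·3 = 50
C: 34·2 + 3·1 + 17·2 + 26·4 + 5·3 + 7·4 = 252
C has the highest Borda score (252).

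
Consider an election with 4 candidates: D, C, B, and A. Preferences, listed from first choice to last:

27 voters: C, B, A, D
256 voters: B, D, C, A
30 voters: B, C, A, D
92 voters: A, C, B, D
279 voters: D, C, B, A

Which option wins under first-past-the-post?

B

First-place votes: D 279, C 27, B 286, A 92.
B has the most first-place votes.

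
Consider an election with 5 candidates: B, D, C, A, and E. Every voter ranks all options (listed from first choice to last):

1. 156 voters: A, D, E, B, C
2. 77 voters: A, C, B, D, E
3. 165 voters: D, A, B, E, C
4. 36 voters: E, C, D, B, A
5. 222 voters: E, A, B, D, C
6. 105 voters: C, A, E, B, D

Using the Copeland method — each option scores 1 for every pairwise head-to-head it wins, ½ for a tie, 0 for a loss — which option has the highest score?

A

B: beats D and C; loses to A and E → score 2.
D: beats C and E; loses to B and A → score 2.
C: loses to B, D, A, and E → score 0.
A: beats B, D, C, and E → score 4.
E: beats B and C; loses to D and A → score 2.
A has the best pairwise record.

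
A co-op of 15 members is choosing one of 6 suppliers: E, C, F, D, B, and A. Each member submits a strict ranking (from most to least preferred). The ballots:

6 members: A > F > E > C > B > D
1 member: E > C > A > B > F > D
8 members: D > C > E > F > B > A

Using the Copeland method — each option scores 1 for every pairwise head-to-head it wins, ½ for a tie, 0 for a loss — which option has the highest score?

E: beats F, B, and A; loses to C and D → score 3.
C: beats E, F, B, and A; loses to D → score 4.
F: beats B and A; loses to E, C, and D → score 2.
D: beats E, C, F, B, and A → score 5.
B: beats A; loses to E, C, F, and D → score 1.
A: loses to E, C, F, D, and B → score 0.
D has the best pairwise record.

D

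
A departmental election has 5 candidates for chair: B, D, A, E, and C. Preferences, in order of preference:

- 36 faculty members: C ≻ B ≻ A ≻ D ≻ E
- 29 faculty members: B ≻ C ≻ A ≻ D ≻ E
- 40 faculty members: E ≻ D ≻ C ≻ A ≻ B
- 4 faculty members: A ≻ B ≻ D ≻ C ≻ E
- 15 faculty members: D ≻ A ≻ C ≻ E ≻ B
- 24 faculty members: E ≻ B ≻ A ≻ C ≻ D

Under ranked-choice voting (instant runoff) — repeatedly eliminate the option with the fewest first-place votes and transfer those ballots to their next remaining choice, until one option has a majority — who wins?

Round 1: B 29, D 15, A 4, E 64, C 36. Eliminate A.
Round 2: B 33, D 15, E 64, C 36. Eliminate D.
Round 3: B 33, E 64, C 51. Eliminate B.
Round 4: E 64, C 84. C has a majority.

C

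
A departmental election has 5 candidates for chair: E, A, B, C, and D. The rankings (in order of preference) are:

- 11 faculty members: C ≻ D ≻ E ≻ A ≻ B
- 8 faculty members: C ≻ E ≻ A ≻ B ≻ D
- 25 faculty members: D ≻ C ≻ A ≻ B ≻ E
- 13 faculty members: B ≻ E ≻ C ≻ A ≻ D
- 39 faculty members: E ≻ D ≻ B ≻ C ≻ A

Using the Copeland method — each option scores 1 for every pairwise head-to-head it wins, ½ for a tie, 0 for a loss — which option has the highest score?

E: beats A, B, C, and D → score 4.
A: loses to E, B, C, and D → score 0.
B: beats A and C; loses to E and D → score 2.
C: beats A; loses to E, B, and D → score 1.
D: beats A, B, and C; loses to E → score 3.
E has the best pairwise record.

E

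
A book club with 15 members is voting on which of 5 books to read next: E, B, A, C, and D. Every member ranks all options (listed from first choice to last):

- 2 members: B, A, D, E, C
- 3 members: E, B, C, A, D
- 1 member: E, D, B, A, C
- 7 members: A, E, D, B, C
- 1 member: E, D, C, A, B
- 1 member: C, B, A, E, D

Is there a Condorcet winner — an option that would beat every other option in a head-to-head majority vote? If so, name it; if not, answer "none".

A vs E: 10–5 for A.
A vs B: 8–7 for A.
A vs C: 10–5 for A.
A vs D: 13–2 for A.
A beats every other option head-to-head.

A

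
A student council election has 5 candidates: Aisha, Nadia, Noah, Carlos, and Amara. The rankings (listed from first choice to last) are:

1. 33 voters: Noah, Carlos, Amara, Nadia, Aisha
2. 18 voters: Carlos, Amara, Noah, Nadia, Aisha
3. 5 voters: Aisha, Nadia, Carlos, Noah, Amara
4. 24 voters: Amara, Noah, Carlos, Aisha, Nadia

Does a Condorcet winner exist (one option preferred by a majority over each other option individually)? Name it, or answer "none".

none

Checking pairwise contests:
Nadia beats Aisha 51–29.
Noah beats Nadia 75–5.
Amara beats Noah 42–38.
Noah beats Carlos 57–23.
Carlos beats Amara 56–24.
Every option loses at least one head-to-head, so there is no Condorcet winner.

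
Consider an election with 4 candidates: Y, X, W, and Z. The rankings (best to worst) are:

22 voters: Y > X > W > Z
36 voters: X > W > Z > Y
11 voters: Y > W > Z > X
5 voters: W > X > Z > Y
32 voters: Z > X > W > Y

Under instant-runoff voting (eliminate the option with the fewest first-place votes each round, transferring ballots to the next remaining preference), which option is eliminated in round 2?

Z

Round 1: Y 33, X 36, W 5, Z 32. Eliminate W.
Round 2: Y 33, X 41, Z 32. Eliminate Z.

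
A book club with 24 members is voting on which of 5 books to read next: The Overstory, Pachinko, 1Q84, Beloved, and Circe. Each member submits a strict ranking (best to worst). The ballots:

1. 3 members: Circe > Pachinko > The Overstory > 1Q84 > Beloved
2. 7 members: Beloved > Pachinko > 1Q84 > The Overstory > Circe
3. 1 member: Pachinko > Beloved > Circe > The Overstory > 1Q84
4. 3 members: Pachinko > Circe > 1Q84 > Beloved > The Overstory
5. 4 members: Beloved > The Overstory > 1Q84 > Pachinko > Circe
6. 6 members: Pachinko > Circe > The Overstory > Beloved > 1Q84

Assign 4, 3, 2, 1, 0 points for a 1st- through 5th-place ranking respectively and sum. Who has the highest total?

The Overstory: 3·2 + 7·1 + 1·1 + 3·0 + 4·3 + 6·2 = 38
Pachinko: 3·3 + 7·3 + 1·4 + 3·4 + 4·1 + 6·4 = 74
1Q84: 3·1 + 7·2 + 1·0 + 3·2 + 4·2 + 6·0 = 31
Beloved: 3·0 + 7·4 + 1·3 + 3·1 + 4·4 + 6·1 = 56
Circe: 3·4 + 7·0 + 1·2 + 3·3 + 4·0 + 6·3 = 41
Pachinko has the highest Borda score (74).

Pachinko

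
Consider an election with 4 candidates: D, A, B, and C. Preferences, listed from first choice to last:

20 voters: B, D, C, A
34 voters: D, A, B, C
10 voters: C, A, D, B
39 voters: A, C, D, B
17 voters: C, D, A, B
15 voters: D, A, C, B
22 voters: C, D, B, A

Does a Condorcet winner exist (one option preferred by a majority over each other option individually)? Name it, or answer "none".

Checking pairwise contests:
C beats D 88–69.
D beats A 108–49.
D beats B 137–20.
A beats C 88–69.
Every option loses at least one head-to-head, so there is no Condorcet winner.

none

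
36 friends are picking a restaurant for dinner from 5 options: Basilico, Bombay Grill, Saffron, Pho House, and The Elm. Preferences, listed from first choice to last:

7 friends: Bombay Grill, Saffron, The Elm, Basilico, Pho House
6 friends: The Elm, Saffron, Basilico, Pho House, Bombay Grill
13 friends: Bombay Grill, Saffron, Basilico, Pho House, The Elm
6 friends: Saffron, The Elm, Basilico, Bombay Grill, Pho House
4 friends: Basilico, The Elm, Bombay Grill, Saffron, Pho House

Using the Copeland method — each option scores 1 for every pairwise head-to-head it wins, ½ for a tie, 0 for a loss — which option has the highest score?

Bombay Grill

Basilico: beats Pho House; loses to Bombay Grill, Saffron, and The Elm → score 1.
Bombay Grill: beats Basilico, Saffron, Pho House, and The Elm → score 4.
Saffron: beats Basilico, Pho House, and The Elm; loses to Bombay Grill → score 3.
Pho House: loses to Basilico, Bombay Grill, Saffron, and The Elm → score 0.
The Elm: beats Basilico and Pho House; loses to Bombay Grill and Saffron → score 2.
Bombay Grill has the best pairwise record.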